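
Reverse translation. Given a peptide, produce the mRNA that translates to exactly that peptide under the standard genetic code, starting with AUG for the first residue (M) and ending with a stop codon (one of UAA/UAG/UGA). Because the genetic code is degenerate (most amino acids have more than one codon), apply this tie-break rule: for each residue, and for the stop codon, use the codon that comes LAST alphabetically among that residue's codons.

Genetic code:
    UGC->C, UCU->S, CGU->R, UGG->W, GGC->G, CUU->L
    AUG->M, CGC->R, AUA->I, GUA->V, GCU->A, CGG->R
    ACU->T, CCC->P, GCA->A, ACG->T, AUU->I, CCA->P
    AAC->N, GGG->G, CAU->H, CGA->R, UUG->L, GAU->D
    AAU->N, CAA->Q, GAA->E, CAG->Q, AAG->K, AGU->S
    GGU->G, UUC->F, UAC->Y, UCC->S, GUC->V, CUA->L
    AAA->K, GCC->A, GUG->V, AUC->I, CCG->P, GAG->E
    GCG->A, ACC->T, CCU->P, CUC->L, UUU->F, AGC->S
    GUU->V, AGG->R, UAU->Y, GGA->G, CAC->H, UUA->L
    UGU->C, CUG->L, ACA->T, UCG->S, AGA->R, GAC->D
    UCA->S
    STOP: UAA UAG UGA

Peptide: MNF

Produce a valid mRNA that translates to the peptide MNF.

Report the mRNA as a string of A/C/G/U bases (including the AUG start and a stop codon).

residue 1: M -> AUG (start codon)
residue 2: N codons sorted = AAC,AAU -> pick last = AAU
residue 3: F codons sorted = UUC,UUU -> pick last = UUU
terminator: stop codons sorted = UAA,UAG,UGA -> pick last = UGA

Answer: mRNA: AUGAAUUUUUGA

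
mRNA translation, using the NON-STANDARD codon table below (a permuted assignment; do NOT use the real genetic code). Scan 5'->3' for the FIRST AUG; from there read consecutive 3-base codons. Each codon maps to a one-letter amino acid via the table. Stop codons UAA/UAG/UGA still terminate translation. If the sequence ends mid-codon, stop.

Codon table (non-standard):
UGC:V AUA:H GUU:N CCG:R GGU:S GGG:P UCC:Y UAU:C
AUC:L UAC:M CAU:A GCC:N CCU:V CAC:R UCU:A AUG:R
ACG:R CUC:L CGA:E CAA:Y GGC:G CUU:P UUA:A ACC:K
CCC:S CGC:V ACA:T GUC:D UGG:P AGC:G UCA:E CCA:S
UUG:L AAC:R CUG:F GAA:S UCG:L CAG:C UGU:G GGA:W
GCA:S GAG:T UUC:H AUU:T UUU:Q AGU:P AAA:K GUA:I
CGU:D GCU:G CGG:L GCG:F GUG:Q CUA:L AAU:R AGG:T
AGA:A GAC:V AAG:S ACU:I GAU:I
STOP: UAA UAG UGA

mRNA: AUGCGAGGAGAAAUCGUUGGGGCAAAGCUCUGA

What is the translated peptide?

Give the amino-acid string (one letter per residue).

start AUG at pos 0
pos 0: AUG -> R; peptide=R
pos 3: CGA -> E; peptide=RE
pos 6: GGA -> W; peptide=REW
pos 9: GAA -> S; peptide=REWS
pos 12: AUC -> L; peptide=REWSL
pos 15: GUU -> N; peptide=REWSLN
pos 18: GGG -> P; peptide=REWSLNP
pos 21: GCA -> S; peptide=REWSLNPS
pos 24: AAG -> S; peptide=REWSLNPSS
pos 27: CUC -> L; peptide=REWSLNPSSL
pos 30: UGA -> STOP

Answer: REWSLNPSSL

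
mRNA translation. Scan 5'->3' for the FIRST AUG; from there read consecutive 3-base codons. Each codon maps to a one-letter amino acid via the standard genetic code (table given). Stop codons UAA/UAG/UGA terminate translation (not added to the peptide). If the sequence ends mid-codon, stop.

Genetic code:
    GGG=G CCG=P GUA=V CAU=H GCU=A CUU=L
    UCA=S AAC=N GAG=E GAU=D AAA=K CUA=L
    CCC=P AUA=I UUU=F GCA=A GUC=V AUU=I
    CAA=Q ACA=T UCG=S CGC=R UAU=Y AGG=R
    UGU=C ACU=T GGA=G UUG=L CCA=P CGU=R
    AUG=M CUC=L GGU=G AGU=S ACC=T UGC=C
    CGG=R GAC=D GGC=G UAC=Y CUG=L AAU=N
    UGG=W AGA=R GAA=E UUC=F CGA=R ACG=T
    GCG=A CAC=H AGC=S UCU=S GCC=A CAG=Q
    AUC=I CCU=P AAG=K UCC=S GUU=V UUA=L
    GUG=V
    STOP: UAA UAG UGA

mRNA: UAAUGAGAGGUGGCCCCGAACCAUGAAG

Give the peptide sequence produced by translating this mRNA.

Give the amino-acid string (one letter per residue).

start AUG at pos 2
pos 2: AUG -> M; peptide=M
pos 5: AGA -> R; peptide=MR
pos 8: GGU -> G; peptide=MRG
pos 11: GGC -> G; peptide=MRGG
pos 14: CCC -> P; peptide=MRGGP
pos 17: GAA -> E; peptide=MRGGPE
pos 20: CCA -> P; peptide=MRGGPEP
pos 23: UGA -> STOP

Answer: MRGGPEP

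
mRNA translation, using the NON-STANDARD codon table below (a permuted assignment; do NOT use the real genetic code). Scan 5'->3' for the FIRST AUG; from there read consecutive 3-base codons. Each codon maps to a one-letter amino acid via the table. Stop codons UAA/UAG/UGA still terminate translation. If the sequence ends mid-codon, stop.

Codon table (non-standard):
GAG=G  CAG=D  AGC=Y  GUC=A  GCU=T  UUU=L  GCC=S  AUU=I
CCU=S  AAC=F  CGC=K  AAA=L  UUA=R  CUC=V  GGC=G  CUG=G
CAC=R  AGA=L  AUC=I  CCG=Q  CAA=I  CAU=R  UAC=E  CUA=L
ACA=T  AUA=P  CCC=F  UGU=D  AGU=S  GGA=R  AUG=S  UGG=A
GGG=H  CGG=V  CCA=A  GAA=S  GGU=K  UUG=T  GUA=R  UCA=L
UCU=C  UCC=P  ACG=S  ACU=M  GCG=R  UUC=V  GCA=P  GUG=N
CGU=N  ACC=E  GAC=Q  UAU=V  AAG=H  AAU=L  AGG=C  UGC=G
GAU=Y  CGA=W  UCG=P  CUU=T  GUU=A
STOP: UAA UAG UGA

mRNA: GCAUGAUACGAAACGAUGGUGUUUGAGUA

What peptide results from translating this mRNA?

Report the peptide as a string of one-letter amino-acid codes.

Answer: SPWFYKA

Derivation:
start AUG at pos 2
pos 2: AUG -> S; peptide=S
pos 5: AUA -> P; peptide=SP
pos 8: CGA -> W; peptide=SPW
pos 11: AAC -> F; peptide=SPWF
pos 14: GAU -> Y; peptide=SPWFY
pos 17: GGU -> K; peptide=SPWFYK
pos 20: GUU -> A; peptide=SPWFYKA
pos 23: UGA -> STOP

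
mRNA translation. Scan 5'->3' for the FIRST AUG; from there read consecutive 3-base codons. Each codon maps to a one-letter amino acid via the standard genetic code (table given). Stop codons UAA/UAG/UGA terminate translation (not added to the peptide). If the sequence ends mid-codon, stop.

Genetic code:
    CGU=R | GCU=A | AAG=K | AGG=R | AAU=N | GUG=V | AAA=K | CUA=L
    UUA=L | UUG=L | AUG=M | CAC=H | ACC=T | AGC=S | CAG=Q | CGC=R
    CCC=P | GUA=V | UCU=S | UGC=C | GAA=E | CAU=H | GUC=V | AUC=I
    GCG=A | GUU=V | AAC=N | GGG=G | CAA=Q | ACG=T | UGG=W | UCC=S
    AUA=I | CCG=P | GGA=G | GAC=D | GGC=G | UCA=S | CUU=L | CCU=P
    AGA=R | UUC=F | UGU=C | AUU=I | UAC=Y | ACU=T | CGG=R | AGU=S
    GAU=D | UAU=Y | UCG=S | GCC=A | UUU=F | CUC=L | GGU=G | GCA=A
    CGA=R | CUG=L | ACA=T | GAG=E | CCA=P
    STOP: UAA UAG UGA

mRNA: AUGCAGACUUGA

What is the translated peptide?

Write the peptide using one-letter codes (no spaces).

start AUG at pos 0
pos 0: AUG -> M; peptide=M
pos 3: CAG -> Q; peptide=MQ
pos 6: ACU -> T; peptide=MQT
pos 9: UGA -> STOP

Answer: MQT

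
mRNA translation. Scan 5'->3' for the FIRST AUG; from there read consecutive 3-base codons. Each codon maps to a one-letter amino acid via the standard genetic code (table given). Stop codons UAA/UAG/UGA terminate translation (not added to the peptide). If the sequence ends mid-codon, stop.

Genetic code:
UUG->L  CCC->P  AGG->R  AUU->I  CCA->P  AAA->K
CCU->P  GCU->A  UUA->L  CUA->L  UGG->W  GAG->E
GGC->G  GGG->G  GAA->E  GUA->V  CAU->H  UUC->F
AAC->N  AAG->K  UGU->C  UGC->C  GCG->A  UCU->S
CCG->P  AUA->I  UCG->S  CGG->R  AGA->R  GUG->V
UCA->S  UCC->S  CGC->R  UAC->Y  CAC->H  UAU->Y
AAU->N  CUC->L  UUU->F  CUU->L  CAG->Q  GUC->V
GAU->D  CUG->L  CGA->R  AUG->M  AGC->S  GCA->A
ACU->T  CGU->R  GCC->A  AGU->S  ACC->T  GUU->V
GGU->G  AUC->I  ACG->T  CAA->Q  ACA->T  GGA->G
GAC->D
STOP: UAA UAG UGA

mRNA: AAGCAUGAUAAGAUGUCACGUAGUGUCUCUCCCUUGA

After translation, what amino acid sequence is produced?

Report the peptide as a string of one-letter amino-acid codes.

Answer: MIRCHVVSLP

Derivation:
start AUG at pos 4
pos 4: AUG -> M; peptide=M
pos 7: AUA -> I; peptide=MI
pos 10: AGA -> R; peptide=MIR
pos 13: UGU -> C; peptide=MIRC
pos 16: CAC -> H; peptide=MIRCH
pos 19: GUA -> V; peptide=MIRCHV
pos 22: GUG -> V; peptide=MIRCHVV
pos 25: UCU -> S; peptide=MIRCHVVS
pos 28: CUC -> L; peptide=MIRCHVVSL
pos 31: CCU -> P; peptide=MIRCHVVSLP
pos 34: UGA -> STOP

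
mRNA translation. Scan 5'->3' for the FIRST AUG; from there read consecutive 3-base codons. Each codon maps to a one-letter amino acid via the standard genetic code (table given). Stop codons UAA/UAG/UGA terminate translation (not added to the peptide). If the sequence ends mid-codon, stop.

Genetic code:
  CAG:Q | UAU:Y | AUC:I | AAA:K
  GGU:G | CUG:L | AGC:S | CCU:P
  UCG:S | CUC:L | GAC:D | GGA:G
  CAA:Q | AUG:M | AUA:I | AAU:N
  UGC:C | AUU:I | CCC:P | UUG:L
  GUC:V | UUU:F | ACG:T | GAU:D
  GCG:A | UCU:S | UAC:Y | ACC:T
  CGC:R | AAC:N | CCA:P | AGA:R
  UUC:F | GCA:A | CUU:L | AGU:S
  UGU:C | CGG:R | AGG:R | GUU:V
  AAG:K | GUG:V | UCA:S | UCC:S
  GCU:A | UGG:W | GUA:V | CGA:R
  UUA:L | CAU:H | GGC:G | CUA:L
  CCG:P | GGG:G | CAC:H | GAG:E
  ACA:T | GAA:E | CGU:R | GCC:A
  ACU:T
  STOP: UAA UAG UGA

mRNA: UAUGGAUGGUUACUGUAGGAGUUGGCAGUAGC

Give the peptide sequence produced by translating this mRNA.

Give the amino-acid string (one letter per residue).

start AUG at pos 1
pos 1: AUG -> M; peptide=M
pos 4: GAU -> D; peptide=MD
pos 7: GGU -> G; peptide=MDG
pos 10: UAC -> Y; peptide=MDGY
pos 13: UGU -> C; peptide=MDGYC
pos 16: AGG -> R; peptide=MDGYCR
pos 19: AGU -> S; peptide=MDGYCRS
pos 22: UGG -> W; peptide=MDGYCRSW
pos 25: CAG -> Q; peptide=MDGYCRSWQ
pos 28: UAG -> STOP

Answer: MDGYCRSWQ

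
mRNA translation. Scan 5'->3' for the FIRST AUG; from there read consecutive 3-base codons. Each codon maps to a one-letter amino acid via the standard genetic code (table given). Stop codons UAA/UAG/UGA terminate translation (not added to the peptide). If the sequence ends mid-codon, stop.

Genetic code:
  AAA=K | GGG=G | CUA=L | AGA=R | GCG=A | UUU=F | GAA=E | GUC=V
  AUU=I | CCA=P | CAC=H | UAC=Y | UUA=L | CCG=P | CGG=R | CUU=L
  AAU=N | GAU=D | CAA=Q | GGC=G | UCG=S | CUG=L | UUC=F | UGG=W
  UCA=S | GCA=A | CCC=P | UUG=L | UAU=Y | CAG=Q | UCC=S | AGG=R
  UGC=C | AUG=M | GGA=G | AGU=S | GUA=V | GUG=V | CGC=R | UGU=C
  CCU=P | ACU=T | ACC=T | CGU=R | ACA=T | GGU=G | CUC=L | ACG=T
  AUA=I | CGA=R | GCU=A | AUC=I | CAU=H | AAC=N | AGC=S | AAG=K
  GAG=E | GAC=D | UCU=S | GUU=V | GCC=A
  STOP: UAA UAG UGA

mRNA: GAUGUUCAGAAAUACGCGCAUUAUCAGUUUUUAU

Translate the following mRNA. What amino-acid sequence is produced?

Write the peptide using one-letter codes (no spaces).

Answer: MFRNTRIISFY

Derivation:
start AUG at pos 1
pos 1: AUG -> M; peptide=M
pos 4: UUC -> F; peptide=MF
pos 7: AGA -> R; peptide=MFR
pos 10: AAU -> N; peptide=MFRN
pos 13: ACG -> T; peptide=MFRNT
pos 16: CGC -> R; peptide=MFRNTR
pos 19: AUU -> I; peptide=MFRNTRI
pos 22: AUC -> I; peptide=MFRNTRII
pos 25: AGU -> S; peptide=MFRNTRIIS
pos 28: UUU -> F; peptide=MFRNTRIISF
pos 31: UAU -> Y; peptide=MFRNTRIISFY
pos 34: only 0 nt remain (<3), stop (end of mRNA)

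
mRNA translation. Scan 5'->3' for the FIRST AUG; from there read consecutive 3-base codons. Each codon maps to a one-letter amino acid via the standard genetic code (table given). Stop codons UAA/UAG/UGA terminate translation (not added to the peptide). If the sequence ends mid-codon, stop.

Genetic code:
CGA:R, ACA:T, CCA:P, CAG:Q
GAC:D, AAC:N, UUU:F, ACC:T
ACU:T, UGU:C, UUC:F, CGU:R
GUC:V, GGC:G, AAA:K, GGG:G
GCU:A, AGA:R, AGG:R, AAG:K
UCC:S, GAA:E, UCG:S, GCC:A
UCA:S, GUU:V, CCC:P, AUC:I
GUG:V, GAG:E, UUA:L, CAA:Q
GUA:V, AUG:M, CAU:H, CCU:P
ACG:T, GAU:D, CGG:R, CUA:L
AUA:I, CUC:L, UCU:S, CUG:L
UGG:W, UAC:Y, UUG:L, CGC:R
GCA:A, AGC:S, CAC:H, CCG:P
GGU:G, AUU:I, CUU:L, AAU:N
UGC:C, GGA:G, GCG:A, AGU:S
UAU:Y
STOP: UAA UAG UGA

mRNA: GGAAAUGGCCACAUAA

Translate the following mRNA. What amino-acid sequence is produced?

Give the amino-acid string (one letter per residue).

start AUG at pos 4
pos 4: AUG -> M; peptide=M
pos 7: GCC -> A; peptide=MA
pos 10: ACA -> T; peptide=MAT
pos 13: UAA -> STOP

Answer: MAT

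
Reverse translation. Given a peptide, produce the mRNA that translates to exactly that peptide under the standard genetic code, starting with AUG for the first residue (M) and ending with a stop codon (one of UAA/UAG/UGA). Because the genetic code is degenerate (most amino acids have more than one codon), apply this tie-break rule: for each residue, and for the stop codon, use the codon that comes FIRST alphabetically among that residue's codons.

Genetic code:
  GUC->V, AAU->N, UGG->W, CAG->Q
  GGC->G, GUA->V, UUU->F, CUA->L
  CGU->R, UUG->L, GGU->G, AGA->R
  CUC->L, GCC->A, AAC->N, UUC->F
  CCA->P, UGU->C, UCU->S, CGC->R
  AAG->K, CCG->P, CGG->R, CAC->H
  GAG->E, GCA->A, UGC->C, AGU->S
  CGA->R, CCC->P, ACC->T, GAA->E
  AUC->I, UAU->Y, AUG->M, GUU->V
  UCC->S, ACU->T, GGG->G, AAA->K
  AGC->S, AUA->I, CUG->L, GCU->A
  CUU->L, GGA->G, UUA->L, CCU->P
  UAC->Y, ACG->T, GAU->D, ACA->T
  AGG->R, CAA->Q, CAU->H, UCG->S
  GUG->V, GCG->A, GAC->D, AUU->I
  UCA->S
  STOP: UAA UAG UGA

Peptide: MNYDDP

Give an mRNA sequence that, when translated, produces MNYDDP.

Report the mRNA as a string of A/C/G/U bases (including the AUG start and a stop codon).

Answer: mRNA: AUGAACUACGACGACCCAUAA

Derivation:
residue 1: M -> AUG (start codon)
residue 2: N codons sorted = AAC,AAU -> pick first = AAC
residue 3: Y codons sorted = UAC,UAU -> pick first = UAC
residue 4: D codons sorted = GAC,GAU -> pick first = GAC
residue 5: D codons sorted = GAC,GAU -> pick first = GAC
residue 6: P codons sorted = CCA,CCC,CCG,CCU -> pick first = CCA
terminator: stop codons sorted = UAA,UAG,UGA -> pick first = UAA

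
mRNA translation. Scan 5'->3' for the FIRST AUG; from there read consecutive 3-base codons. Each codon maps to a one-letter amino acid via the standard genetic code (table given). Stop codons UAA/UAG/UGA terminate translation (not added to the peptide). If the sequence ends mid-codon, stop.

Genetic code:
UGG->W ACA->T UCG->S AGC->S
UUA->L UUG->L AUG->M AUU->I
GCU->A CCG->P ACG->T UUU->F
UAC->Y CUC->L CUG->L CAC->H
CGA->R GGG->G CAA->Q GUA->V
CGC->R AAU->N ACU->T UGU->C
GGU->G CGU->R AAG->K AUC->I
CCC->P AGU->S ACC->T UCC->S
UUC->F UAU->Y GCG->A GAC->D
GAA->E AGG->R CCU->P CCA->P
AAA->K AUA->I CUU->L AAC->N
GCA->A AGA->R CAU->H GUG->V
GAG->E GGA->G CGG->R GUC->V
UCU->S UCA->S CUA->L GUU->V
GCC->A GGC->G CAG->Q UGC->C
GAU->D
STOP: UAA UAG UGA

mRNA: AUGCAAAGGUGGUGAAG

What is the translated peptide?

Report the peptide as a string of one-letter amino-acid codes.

Answer: MQRW

Derivation:
start AUG at pos 0
pos 0: AUG -> M; peptide=M
pos 3: CAA -> Q; peptide=MQ
pos 6: AGG -> R; peptide=MQR
pos 9: UGG -> W; peptide=MQRW
pos 12: UGA -> STOP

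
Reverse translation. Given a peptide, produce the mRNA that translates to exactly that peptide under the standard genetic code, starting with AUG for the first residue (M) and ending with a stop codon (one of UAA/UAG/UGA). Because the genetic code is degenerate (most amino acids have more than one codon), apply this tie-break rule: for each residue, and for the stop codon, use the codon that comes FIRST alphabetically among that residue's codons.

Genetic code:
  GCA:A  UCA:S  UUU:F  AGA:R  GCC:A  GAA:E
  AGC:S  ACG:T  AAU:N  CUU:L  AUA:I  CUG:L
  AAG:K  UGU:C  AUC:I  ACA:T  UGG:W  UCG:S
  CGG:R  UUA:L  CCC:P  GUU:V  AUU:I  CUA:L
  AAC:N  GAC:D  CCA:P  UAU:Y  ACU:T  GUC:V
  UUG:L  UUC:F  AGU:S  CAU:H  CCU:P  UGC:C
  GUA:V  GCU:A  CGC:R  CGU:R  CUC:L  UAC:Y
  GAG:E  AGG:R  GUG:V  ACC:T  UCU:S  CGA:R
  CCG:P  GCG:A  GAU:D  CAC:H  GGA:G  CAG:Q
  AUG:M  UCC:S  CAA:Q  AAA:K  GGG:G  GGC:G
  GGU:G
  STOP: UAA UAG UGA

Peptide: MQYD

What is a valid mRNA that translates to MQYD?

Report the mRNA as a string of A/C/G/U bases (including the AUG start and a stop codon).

Answer: mRNA: AUGCAAUACGACUAA

Derivation:
residue 1: M -> AUG (start codon)
residue 2: Q codons sorted = CAA,CAG -> pick first = CAA
residue 3: Y codons sorted = UAC,UAU -> pick first = UAC
residue 4: D codons sorted = GAC,GAU -> pick first = GAC
terminator: stop codons sorted = UAA,UAG,UGA -> pick first = UAA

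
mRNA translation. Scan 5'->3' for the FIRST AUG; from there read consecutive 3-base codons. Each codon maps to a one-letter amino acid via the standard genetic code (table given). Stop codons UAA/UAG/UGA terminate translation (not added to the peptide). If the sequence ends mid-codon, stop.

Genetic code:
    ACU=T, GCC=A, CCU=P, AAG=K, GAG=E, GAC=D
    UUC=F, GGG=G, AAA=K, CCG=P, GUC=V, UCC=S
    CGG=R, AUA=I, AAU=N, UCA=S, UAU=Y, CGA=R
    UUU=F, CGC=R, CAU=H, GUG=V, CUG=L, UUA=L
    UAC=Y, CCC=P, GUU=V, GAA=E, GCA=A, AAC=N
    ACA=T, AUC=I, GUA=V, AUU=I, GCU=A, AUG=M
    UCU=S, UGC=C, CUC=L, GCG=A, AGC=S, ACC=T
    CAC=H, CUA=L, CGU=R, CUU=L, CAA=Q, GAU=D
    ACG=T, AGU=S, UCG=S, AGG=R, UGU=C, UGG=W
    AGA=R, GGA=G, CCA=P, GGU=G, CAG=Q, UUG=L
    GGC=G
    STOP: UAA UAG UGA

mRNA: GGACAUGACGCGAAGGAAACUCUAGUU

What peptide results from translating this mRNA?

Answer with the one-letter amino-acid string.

Answer: MTRRKL

Derivation:
start AUG at pos 4
pos 4: AUG -> M; peptide=M
pos 7: ACG -> T; peptide=MT
pos 10: CGA -> R; peptide=MTR
pos 13: AGG -> R; peptide=MTRR
pos 16: AAA -> K; peptide=MTRRK
pos 19: CUC -> L; peptide=MTRRKL
pos 22: UAG -> STOP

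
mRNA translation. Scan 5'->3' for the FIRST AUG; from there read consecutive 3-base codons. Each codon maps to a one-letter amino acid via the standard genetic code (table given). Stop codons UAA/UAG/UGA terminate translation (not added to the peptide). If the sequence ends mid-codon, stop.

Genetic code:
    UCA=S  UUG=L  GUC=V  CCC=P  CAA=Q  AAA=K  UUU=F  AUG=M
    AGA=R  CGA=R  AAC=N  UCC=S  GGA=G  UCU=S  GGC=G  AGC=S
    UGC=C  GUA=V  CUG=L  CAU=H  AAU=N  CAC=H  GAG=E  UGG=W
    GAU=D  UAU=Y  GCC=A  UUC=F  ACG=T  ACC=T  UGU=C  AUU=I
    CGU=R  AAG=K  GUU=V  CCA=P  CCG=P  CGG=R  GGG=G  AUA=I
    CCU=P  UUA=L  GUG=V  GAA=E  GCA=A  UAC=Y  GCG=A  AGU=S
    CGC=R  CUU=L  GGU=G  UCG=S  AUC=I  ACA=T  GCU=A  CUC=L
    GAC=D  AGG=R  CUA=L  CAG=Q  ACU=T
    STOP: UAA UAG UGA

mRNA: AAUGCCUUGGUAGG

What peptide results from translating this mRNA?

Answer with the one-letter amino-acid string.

start AUG at pos 1
pos 1: AUG -> M; peptide=M
pos 4: CCU -> P; peptide=MP
pos 7: UGG -> W; peptide=MPW
pos 10: UAG -> STOP

Answer: MPW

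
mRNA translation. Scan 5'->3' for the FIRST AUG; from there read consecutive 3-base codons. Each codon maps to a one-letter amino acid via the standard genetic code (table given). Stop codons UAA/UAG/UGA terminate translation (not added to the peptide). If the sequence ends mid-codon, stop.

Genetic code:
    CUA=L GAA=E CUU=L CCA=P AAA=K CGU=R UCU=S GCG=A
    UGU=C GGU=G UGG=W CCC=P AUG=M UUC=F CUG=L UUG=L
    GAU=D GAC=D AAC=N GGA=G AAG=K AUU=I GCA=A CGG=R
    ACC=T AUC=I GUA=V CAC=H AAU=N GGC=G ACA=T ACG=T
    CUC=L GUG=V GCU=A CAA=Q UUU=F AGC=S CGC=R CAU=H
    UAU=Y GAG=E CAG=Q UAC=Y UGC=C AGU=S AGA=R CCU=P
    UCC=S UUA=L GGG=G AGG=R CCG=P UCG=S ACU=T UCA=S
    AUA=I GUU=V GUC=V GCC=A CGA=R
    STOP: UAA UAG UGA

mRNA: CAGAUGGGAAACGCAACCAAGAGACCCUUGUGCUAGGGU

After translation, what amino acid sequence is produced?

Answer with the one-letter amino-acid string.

Answer: MGNATKRPLC

Derivation:
start AUG at pos 3
pos 3: AUG -> M; peptide=M
pos 6: GGA -> G; peptide=MG
pos 9: AAC -> N; peptide=MGN
pos 12: GCA -> A; peptide=MGNA
pos 15: ACC -> T; peptide=MGNAT
pos 18: AAG -> K; peptide=MGNATK
pos 21: AGA -> R; peptide=MGNATKR
pos 24: CCC -> P; peptide=MGNATKRP
pos 27: UUG -> L; peptide=MGNATKRPL
pos 30: UGC -> C; peptide=MGNATKRPLC
pos 33: UAG -> STOP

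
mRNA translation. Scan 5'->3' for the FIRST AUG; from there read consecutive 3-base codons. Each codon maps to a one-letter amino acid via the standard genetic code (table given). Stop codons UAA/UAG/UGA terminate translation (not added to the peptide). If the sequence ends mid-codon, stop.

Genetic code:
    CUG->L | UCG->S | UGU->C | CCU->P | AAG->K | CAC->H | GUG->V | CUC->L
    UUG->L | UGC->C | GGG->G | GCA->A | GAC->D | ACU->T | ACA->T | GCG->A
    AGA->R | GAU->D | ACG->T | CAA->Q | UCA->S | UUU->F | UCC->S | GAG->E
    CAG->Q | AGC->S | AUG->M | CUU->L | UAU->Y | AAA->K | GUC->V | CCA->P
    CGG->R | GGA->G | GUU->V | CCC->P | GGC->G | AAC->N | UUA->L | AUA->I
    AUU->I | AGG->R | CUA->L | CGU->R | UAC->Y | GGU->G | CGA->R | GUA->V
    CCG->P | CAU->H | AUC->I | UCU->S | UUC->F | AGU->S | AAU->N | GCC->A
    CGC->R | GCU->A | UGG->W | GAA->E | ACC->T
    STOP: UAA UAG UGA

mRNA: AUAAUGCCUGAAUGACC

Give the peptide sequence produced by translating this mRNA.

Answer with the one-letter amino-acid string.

start AUG at pos 3
pos 3: AUG -> M; peptide=M
pos 6: CCU -> P; peptide=MP
pos 9: GAA -> E; peptide=MPE
pos 12: UGA -> STOP

Answer: MPE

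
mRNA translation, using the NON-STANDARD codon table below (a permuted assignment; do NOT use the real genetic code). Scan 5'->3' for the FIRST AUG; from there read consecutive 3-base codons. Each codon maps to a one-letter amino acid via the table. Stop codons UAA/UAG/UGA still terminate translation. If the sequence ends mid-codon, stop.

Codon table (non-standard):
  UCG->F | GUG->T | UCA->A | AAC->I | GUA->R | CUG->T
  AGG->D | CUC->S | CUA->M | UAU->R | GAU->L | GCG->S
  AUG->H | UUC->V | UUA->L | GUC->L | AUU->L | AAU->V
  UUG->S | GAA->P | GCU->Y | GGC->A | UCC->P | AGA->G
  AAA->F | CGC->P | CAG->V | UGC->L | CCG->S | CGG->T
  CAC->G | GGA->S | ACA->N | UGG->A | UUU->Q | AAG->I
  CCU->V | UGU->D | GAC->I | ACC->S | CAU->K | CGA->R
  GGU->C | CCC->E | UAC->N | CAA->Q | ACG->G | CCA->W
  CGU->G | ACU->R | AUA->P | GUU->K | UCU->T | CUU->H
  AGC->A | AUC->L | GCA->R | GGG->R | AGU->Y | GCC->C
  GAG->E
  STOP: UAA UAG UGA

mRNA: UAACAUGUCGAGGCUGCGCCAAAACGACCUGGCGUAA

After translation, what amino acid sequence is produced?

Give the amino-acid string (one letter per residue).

Answer: HFDTPQIITS

Derivation:
start AUG at pos 4
pos 4: AUG -> H; peptide=H
pos 7: UCG -> F; peptide=HF
pos 10: AGG -> D; peptide=HFD
pos 13: CUG -> T; peptide=HFDT
pos 16: CGC -> P; peptide=HFDTP
pos 19: CAA -> Q; peptide=HFDTPQ
pos 22: AAC -> I; peptide=HFDTPQI
pos 25: GAC -> I; peptide=HFDTPQII
pos 28: CUG -> T; peptide=HFDTPQIIT
pos 31: GCG -> S; peptide=HFDTPQIITS
pos 34: UAA -> STOP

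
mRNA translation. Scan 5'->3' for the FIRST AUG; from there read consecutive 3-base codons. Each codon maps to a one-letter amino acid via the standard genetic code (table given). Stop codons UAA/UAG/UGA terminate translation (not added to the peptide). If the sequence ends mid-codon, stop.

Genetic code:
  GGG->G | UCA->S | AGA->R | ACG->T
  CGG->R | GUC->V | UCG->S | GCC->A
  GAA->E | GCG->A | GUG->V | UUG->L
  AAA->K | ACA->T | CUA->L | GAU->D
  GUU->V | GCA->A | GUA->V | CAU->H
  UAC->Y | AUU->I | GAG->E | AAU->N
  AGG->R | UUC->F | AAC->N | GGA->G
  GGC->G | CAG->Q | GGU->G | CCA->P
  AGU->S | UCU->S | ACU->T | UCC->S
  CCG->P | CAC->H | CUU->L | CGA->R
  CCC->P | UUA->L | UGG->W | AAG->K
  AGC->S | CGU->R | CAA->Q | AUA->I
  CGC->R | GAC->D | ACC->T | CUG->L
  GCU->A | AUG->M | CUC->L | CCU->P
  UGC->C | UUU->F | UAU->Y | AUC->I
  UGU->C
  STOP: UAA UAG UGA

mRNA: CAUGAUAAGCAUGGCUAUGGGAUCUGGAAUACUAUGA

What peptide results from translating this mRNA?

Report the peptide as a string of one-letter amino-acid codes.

start AUG at pos 1
pos 1: AUG -> M; peptide=M
pos 4: AUA -> I; peptide=MI
pos 7: AGC -> S; peptide=MIS
pos 10: AUG -> M; peptide=MISM
pos 13: GCU -> A; peptide=MISMA
pos 16: AUG -> M; peptide=MISMAM
pos 19: GGA -> G; peptide=MISMAMG
pos 22: UCU -> S; peptide=MISMAMGS
pos 25: GGA -> G; peptide=MISMAMGSG
pos 28: AUA -> I; peptide=MISMAMGSGI
pos 31: CUA -> L; peptide=MISMAMGSGIL
pos 34: UGA -> STOP

Answer: MISMAMGSGIL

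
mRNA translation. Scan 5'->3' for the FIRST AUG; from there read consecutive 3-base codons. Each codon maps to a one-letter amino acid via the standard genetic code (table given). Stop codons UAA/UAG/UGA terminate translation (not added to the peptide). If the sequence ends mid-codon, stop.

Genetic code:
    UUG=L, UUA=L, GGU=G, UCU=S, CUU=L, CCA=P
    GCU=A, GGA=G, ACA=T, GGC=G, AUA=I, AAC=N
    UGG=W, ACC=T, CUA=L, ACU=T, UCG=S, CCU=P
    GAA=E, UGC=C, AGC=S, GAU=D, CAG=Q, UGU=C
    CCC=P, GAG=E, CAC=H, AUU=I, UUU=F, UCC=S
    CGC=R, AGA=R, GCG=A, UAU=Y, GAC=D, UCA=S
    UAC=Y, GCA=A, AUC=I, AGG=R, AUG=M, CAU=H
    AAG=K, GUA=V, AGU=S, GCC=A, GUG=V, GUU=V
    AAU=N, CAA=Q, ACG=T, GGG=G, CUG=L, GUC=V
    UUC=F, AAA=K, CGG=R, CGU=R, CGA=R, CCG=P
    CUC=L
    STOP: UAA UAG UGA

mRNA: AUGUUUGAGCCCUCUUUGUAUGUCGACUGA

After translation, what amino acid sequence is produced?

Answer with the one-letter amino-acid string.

start AUG at pos 0
pos 0: AUG -> M; peptide=M
pos 3: UUU -> F; peptide=MF
pos 6: GAG -> E; peptide=MFE
pos 9: CCC -> P; peptide=MFEP
pos 12: UCU -> S; peptide=MFEPS
pos 15: UUG -> L; peptide=MFEPSL
pos 18: UAU -> Y; peptide=MFEPSLY
pos 21: GUC -> V; peptide=MFEPSLYV
pos 24: GAC -> D; peptide=MFEPSLYVD
pos 27: UGA -> STOP

Answer: MFEPSLYVD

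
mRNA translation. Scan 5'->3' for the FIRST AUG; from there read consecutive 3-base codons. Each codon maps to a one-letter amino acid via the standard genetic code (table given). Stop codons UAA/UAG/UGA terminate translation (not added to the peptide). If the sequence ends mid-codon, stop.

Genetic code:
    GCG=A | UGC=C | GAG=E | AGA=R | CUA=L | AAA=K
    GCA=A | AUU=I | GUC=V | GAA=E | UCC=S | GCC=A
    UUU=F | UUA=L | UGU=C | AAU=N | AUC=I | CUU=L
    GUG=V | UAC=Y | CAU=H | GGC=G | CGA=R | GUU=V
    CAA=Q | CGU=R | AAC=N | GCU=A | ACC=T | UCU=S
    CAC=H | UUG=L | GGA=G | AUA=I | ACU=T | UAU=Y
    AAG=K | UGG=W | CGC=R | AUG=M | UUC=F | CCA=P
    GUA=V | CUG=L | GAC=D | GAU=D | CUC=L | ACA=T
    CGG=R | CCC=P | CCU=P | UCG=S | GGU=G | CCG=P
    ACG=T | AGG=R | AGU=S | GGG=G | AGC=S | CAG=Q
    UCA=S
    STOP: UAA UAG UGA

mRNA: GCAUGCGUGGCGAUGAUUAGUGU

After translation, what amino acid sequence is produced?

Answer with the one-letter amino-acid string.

Answer: MRGDD

Derivation:
start AUG at pos 2
pos 2: AUG -> M; peptide=M
pos 5: CGU -> R; peptide=MR
pos 8: GGC -> G; peptide=MRG
pos 11: GAU -> D; peptide=MRGD
pos 14: GAU -> D; peptide=MRGDD
pos 17: UAG -> STOP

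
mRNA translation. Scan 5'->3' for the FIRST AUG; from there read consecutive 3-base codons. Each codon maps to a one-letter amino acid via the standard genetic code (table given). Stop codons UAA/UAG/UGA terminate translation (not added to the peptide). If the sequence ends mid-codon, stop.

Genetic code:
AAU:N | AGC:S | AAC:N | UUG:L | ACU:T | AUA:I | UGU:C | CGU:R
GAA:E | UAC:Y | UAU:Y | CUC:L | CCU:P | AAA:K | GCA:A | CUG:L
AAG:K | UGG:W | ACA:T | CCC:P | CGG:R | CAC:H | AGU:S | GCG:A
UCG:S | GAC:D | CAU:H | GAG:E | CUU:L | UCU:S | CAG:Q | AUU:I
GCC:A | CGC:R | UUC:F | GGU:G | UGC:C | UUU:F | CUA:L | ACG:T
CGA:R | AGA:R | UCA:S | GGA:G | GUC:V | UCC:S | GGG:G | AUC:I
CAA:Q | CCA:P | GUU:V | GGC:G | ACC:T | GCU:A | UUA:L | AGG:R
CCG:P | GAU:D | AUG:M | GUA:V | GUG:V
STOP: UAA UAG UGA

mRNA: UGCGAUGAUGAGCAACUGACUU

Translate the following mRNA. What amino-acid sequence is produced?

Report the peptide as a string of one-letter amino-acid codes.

Answer: MMSN

Derivation:
start AUG at pos 4
pos 4: AUG -> M; peptide=M
pos 7: AUG -> M; peptide=MM
pos 10: AGC -> S; peptide=MMS
pos 13: AAC -> N; peptide=MMSN
pos 16: UGA -> STOP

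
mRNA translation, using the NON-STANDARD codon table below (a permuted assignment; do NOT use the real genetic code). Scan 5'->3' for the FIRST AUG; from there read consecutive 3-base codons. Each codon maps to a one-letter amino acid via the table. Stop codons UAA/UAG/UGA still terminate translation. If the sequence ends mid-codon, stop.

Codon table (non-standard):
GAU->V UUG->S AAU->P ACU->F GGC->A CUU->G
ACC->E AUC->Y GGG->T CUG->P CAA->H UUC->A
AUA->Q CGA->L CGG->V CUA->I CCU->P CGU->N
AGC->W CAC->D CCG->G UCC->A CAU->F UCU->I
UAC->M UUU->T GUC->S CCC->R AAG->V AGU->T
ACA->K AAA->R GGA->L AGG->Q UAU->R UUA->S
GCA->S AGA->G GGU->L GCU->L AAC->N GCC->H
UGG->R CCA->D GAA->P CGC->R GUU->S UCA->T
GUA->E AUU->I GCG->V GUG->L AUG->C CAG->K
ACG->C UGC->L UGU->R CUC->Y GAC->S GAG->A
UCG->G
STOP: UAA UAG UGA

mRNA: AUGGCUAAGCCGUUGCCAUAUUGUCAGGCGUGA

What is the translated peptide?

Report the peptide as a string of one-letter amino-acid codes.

Answer: CLVGSDRRKV

Derivation:
start AUG at pos 0
pos 0: AUG -> C; peptide=C
pos 3: GCU -> L; peptide=CL
pos 6: AAG -> V; peptide=CLV
pos 9: CCG -> G; peptide=CLVG
pos 12: UUG -> S; peptide=CLVGS
pos 15: CCA -> D; peptide=CLVGSD
pos 18: UAU -> R; peptide=CLVGSDR
pos 21: UGU -> R; peptide=CLVGSDRR
pos 24: CAG -> K; peptide=CLVGSDRRK
pos 27: GCG -> V; peptide=CLVGSDRRKV
pos 30: UGA -> STOP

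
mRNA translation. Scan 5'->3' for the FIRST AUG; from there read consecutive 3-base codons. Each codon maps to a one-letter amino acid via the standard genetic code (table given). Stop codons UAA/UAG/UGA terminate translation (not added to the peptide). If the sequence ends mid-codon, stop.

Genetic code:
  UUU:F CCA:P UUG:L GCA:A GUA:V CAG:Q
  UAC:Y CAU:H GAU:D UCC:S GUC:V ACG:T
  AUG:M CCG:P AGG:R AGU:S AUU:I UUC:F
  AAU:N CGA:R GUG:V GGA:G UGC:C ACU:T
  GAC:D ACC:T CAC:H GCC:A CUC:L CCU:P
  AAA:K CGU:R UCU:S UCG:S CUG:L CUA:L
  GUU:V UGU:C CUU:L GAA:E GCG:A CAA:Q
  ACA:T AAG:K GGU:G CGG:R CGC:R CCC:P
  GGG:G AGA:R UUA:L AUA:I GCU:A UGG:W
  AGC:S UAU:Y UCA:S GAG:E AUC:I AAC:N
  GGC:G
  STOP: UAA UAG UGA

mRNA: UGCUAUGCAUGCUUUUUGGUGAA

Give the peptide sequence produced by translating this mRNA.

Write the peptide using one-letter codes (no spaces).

Answer: MHAFW

Derivation:
start AUG at pos 4
pos 4: AUG -> M; peptide=M
pos 7: CAU -> H; peptide=MH
pos 10: GCU -> A; peptide=MHA
pos 13: UUU -> F; peptide=MHAF
pos 16: UGG -> W; peptide=MHAFW
pos 19: UGA -> STOP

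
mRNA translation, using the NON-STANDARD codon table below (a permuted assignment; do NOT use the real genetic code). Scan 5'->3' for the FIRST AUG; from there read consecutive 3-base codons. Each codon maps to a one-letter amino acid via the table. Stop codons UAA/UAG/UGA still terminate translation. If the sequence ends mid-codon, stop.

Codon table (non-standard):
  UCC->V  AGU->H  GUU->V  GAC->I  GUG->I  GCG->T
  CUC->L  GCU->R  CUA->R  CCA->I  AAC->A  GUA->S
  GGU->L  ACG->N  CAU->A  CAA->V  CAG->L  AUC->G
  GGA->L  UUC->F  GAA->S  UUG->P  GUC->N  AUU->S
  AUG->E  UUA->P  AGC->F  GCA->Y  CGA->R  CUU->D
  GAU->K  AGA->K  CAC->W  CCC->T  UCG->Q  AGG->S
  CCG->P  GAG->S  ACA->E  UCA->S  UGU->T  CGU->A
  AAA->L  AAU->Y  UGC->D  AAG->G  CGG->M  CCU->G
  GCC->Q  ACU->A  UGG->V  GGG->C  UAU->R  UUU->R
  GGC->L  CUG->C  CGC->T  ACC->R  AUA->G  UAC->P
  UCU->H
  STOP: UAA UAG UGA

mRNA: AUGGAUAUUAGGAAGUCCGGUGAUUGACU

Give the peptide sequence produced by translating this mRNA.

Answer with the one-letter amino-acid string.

start AUG at pos 0
pos 0: AUG -> E; peptide=E
pos 3: GAU -> K; peptide=EK
pos 6: AUU -> S; peptide=EKS
pos 9: AGG -> S; peptide=EKSS
pos 12: AAG -> G; peptide=EKSSG
pos 15: UCC -> V; peptide=EKSSGV
pos 18: GGU -> L; peptide=EKSSGVL
pos 21: GAU -> K; peptide=EKSSGVLK
pos 24: UGA -> STOP

Answer: EKSSGVLK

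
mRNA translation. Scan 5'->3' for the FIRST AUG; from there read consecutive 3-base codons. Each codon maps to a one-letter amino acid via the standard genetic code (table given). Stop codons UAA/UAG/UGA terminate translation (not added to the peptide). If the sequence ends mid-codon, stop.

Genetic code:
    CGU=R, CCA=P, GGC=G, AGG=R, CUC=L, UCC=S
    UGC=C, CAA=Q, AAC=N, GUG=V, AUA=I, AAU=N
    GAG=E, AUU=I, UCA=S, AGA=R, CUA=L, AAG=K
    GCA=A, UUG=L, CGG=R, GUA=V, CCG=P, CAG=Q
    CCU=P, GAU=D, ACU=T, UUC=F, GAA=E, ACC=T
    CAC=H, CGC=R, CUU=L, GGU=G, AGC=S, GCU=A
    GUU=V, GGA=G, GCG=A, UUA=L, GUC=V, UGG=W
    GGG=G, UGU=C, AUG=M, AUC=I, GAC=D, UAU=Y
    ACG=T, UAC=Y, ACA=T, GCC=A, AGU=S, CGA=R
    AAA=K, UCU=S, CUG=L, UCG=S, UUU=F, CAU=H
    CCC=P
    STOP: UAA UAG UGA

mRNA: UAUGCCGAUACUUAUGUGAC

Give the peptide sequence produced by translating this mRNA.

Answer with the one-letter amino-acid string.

Answer: MPILM

Derivation:
start AUG at pos 1
pos 1: AUG -> M; peptide=M
pos 4: CCG -> P; peptide=MP
pos 7: AUA -> I; peptide=MPI
pos 10: CUU -> L; peptide=MPIL
pos 13: AUG -> M; peptide=MPILM
pos 16: UGA -> STOP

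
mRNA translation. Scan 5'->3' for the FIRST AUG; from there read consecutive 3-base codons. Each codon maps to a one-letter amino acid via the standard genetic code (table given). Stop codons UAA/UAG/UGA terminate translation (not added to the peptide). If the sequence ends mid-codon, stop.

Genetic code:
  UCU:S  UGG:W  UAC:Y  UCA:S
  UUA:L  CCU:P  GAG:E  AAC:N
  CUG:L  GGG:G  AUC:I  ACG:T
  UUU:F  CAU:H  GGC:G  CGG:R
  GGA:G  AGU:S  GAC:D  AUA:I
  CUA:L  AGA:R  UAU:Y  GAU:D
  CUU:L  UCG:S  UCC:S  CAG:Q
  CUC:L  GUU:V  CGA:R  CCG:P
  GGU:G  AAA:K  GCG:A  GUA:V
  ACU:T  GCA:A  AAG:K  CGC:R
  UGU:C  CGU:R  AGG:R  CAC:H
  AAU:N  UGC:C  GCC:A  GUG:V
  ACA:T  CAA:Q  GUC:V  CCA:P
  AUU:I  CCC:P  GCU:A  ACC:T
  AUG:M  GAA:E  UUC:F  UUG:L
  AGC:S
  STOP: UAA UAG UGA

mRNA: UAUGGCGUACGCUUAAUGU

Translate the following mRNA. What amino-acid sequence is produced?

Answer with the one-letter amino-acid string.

Answer: MAYA

Derivation:
start AUG at pos 1
pos 1: AUG -> M; peptide=M
pos 4: GCG -> A; peptide=MA
pos 7: UAC -> Y; peptide=MAY
pos 10: GCU -> A; peptide=MAYA
pos 13: UAA -> STOP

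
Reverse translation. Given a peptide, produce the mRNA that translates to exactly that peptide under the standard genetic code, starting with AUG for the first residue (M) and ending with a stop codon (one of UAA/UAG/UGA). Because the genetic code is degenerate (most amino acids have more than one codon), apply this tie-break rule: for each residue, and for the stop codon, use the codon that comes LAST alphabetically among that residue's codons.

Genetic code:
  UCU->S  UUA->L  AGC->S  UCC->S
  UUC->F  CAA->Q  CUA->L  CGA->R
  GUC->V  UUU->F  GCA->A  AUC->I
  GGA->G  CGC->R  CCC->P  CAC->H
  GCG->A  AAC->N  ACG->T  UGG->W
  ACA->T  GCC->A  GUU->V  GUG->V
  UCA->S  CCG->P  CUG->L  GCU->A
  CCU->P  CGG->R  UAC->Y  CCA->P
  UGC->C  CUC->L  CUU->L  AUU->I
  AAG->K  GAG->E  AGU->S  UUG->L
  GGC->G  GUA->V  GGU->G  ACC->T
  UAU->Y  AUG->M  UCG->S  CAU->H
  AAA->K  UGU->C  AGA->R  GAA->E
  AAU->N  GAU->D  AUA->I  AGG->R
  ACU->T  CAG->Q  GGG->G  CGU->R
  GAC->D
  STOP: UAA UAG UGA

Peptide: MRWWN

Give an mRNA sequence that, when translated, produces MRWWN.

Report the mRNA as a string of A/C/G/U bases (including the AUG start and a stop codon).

Answer: mRNA: AUGCGUUGGUGGAAUUGA

Derivation:
residue 1: M -> AUG (start codon)
residue 2: R codons sorted = AGA,AGG,CGA,CGC,CGG,CGU -> pick last = CGU
residue 3: W -> UGG (only codon)
residue 4: W -> UGG (only codon)
residue 5: N codons sorted = AAC,AAU -> pick last = AAU
terminator: stop codons sorted = UAA,UAG,UGA -> pick last = UGA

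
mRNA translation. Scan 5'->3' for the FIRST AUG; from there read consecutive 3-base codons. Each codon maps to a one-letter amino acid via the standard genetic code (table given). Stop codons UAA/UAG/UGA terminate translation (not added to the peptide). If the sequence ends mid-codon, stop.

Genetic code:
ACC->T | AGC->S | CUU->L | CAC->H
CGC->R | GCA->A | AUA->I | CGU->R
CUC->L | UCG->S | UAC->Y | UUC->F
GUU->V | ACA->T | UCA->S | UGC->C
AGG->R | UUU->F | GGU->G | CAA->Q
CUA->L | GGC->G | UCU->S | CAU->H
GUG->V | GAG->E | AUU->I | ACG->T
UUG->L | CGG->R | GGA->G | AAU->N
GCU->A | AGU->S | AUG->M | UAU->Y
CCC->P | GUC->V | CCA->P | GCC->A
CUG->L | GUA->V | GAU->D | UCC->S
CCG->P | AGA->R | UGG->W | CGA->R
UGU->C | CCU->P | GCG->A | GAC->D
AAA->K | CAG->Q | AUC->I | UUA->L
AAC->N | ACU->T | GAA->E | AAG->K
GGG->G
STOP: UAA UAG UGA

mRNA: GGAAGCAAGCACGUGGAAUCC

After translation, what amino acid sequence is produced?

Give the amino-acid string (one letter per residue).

no AUG start codon found

Answer: (empty: no AUG start codon)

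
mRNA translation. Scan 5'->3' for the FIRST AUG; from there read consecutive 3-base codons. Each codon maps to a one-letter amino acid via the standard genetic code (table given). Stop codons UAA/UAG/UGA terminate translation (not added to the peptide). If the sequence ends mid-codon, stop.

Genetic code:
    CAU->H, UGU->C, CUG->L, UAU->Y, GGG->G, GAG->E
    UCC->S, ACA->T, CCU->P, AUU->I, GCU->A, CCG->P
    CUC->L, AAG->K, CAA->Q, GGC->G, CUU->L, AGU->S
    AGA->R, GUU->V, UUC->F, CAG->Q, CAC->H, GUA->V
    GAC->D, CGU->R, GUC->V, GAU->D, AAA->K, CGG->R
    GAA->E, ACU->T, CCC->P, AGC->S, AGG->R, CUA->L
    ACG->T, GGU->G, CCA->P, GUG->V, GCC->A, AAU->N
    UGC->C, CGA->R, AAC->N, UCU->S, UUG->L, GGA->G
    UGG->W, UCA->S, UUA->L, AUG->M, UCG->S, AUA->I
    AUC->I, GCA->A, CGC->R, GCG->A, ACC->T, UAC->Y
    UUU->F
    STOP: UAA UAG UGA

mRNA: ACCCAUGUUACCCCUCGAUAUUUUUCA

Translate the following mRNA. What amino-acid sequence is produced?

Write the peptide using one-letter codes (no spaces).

Answer: MLPLDIF

Derivation:
start AUG at pos 4
pos 4: AUG -> M; peptide=M
pos 7: UUA -> L; peptide=ML
pos 10: CCC -> P; peptide=MLP
pos 13: CUC -> L; peptide=MLPL
pos 16: GAU -> D; peptide=MLPLD
pos 19: AUU -> I; peptide=MLPLDI
pos 22: UUU -> F; peptide=MLPLDIF
pos 25: only 2 nt remain (<3), stop (end of mRNA)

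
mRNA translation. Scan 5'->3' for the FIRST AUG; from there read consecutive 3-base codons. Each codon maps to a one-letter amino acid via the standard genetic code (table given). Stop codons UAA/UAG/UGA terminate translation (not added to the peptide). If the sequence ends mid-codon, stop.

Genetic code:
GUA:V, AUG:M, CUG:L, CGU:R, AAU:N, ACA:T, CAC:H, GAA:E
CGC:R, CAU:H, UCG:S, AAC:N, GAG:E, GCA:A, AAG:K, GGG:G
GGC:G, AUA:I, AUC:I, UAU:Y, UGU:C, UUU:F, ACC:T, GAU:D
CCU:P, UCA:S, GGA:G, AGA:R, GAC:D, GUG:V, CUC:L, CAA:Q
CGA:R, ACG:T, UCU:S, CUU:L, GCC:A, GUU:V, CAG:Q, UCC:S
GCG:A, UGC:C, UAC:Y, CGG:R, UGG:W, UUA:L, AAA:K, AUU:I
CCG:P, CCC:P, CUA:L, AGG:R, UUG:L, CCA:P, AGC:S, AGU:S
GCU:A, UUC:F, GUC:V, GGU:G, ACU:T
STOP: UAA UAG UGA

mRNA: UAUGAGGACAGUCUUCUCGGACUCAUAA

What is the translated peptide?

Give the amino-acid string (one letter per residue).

start AUG at pos 1
pos 1: AUG -> M; peptide=M
pos 4: AGG -> R; peptide=MR
pos 7: ACA -> T; peptide=MRT
pos 10: GUC -> V; peptide=MRTV
pos 13: UUC -> F; peptide=MRTVF
pos 16: UCG -> S; peptide=MRTVFS
pos 19: GAC -> D; peptide=MRTVFSD
pos 22: UCA -> S; peptide=MRTVFSDS
pos 25: UAA -> STOP

Answer: MRTVFSDS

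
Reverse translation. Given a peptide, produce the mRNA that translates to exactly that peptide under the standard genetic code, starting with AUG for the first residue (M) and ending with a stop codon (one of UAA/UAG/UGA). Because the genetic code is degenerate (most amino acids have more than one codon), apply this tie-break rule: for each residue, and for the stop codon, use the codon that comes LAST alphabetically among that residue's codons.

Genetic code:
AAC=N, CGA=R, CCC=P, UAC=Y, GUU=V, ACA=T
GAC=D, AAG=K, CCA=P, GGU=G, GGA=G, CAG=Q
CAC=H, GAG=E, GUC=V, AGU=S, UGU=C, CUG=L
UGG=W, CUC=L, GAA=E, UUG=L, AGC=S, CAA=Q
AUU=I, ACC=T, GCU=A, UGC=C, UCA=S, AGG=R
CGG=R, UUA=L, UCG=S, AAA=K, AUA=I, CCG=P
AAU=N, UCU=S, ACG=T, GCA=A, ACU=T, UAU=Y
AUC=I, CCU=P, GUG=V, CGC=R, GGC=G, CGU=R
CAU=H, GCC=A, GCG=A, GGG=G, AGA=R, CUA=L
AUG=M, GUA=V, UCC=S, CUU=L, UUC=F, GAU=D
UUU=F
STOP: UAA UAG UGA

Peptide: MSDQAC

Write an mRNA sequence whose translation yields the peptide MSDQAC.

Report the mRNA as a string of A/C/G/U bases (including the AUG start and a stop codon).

Answer: mRNA: AUGUCUGAUCAGGCUUGUUGA

Derivation:
residue 1: M -> AUG (start codon)
residue 2: S codons sorted = AGC,AGU,UCA,UCC,UCG,UCU -> pick last = UCU
residue 3: D codons sorted = GAC,GAU -> pick last = GAU
residue 4: Q codons sorted = CAA,CAG -> pick last = CAG
residue 5: A codons sorted = GCA,GCC,GCG,GCU -> pick last = GCU
residue 6: C codons sorted = UGC,UGU -> pick last = UGU
terminator: stop codons sorted = UAA,UAG,UGA -> pick last = UGA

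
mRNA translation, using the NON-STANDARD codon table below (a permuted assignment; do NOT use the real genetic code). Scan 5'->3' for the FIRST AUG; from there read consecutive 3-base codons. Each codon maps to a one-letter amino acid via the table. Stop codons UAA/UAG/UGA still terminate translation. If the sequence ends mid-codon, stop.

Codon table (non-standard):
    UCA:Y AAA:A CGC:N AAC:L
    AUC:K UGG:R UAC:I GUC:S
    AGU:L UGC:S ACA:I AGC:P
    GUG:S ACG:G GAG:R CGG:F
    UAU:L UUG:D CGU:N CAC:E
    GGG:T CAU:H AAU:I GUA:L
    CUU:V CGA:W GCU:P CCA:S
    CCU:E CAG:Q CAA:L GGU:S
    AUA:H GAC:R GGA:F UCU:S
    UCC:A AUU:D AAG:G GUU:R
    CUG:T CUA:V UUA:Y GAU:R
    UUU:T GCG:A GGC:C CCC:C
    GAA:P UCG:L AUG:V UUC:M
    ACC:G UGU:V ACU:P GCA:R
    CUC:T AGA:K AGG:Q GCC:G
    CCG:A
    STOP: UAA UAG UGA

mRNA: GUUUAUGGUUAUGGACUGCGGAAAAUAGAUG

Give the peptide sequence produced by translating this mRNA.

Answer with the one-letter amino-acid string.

Answer: VRVRSFA

Derivation:
start AUG at pos 4
pos 4: AUG -> V; peptide=V
pos 7: GUU -> R; peptide=VR
pos 10: AUG -> V; peptide=VRV
pos 13: GAC -> R; peptide=VRVR
pos 16: UGC -> S; peptide=VRVRS
pos 19: GGA -> F; peptide=VRVRSF
pos 22: AAA -> A; peptide=VRVRSFA
pos 25: UAG -> STOP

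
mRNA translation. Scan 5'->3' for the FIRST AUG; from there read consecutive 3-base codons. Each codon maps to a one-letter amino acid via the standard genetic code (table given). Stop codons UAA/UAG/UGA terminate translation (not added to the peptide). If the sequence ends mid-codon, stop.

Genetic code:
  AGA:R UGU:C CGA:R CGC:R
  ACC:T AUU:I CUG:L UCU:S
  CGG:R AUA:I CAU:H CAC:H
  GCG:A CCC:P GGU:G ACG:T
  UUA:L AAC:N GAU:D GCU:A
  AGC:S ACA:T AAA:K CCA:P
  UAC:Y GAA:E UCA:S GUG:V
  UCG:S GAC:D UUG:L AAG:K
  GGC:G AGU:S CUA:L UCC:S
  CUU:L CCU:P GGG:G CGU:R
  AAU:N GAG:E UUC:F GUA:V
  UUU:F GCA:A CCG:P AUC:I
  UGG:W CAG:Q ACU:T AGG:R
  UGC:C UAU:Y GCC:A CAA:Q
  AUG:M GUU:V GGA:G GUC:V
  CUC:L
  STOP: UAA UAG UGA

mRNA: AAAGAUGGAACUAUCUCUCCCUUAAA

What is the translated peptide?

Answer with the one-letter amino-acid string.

Answer: MELSLP

Derivation:
start AUG at pos 4
pos 4: AUG -> M; peptide=M
pos 7: GAA -> E; peptide=ME
pos 10: CUA -> L; peptide=MEL
pos 13: UCU -> S; peptide=MELS
pos 16: CUC -> L; peptide=MELSL
pos 19: CCU -> P; peptide=MELSLP
pos 22: UAA -> STOP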